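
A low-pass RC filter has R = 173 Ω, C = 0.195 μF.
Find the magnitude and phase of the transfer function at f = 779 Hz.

Step 1 — Angular frequency: ω = 2π·779 = 4895 rad/s.
Step 2 — Transfer function: H(jω) = 1/(1 + jωRC).
Step 3 — Denominator: 1 + jωRC = 1 + j·4895·173·1.95e-07 = 1 + j0.1651.
Step 4 — H = 0.9735 - j0.1607.
Step 5 — Magnitude: |H| = 0.9866 (-0.1 dB); phase: φ = -9.4°.

|H| = 0.9866 (-0.1 dB), φ = -9.4°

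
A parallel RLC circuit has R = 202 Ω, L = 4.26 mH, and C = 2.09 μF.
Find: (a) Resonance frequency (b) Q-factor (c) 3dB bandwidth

Step 1 — Resonance: ω₀ = 1/√(LC) = 1/√(0.00426·2.09e-06) = 1.06e+04 rad/s.
Step 2 — f₀ = ω₀/(2π) = 1687 Hz.
Step 3 — Parallel Q: Q = R/(ω₀L) = 202/(1.06e+04·0.00426) = 4.474.
Step 4 — Bandwidth: Δω = ω₀/Q = 2369 rad/s; BW = Δω/(2π) = 377 Hz.

(a) f₀ = 1687 Hz  (b) Q = 4.474  (c) BW = 377 Hz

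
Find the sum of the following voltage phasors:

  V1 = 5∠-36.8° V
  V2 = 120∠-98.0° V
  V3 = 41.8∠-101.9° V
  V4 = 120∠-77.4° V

Step 1 — Convert each phasor to rectangular form:
  V1 = 5·(cos(-36.8°) + j·sin(-36.8°)) = 4.004 - j2.995 V
  V2 = 120·(cos(-98.0°) + j·sin(-98.0°)) = -16.7 - j118.8 V
  V3 = 41.8·(cos(-101.9°) + j·sin(-101.9°)) = -8.619 - j40.9 V
  V4 = 120·(cos(-77.4°) + j·sin(-77.4°)) = 26.18 - j117.1 V
Step 2 — Sum components: V_total = 4.861 - j279.8 V.
Step 3 — Convert to polar: |V_total| = 279.9 V, ∠V_total = -89.0°.

V_total = 279.9∠-89.0° V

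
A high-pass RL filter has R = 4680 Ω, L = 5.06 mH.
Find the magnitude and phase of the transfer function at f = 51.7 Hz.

Step 1 — Angular frequency: ω = 2π·51.7 = 324.8 rad/s.
Step 2 — Transfer function: H(jω) = jωL/(R + jωL).
Step 3 — Numerator jωL = j·1.644; denominator R + jωL = 4680 + j1.644.
Step 4 — H = 1.234e-07 + j0.0003512.
Step 5 — Magnitude: |H| = 0.0003512 (-69.1 dB); phase: φ = 90.0°.

|H| = 0.0003512 (-69.1 dB), φ = 90.0°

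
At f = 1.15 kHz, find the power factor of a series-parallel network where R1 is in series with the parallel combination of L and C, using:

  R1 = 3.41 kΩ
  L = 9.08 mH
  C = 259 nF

Step 1 — Angular frequency: ω = 2π·f = 2π·1150 = 7226 rad/s.
Step 2 — Component impedances:
  R1: Z = R = 3410 Ω
  L: Z = jωL = j·7226·0.00908 = 0 + j65.61 Ω
  C: Z = 1/(jωC) = -j/(ω·C) = 0 - j534.3 Ω
Step 3 — Parallel branch: L || C = 1/(1/L + 1/C) = 0 + j74.79 Ω.
Step 4 — Series with R1: Z_total = R1 + (L || C) = 3410 + j74.79 Ω = 3411∠1.3° Ω.
Step 5 — Power factor: PF = cos(φ) = Re(Z)/|Z| = 3410/3410.8 = 0.9998.
Step 6 — Type: Im(Z) = 74.79 ⇒ lagging (phase φ = 1.3°).

PF = 0.9998 (lagging, φ = 1.3°)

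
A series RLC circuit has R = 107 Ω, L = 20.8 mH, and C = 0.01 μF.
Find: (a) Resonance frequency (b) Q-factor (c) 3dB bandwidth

Step 1 — Resonance: ω₀ = 1/√(LC) = 1/√(0.0208·1e-08) = 6.934e+04 rad/s.
Step 2 — f₀ = ω₀/(2π) = 1.104e+04 Hz.
Step 3 — Series Q: Q = ω₀L/R = 6.934e+04·0.0208/107 = 13.48.
Step 4 — Bandwidth: Δω = ω₀/Q = 5144 rad/s; BW = Δω/(2π) = 818.7 Hz.

(a) f₀ = 1.104e+04 Hz  (b) Q = 13.48  (c) BW = 818.7 Hz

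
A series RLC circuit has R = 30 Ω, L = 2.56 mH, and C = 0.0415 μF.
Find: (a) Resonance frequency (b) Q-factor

Step 1 — Resonance condition Im(Z)=0 gives ω₀ = 1/√(LC).
Step 2 — ω₀ = 1/√(0.00256·4.15e-08) = 9.702e+04 rad/s.
Step 3 — f₀ = ω₀/(2π) = 1.544e+04 Hz.
Step 4 — Series Q: Q = ω₀L/R = 9.702e+04·0.00256/30 = 8.279.

(a) f₀ = 1.544e+04 Hz  (b) Q = 8.279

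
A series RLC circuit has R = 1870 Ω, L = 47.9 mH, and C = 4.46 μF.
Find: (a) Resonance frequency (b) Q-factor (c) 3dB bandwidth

Step 1 — Resonance: ω₀ = 1/√(LC) = 1/√(0.0479·4.46e-06) = 2164 rad/s.
Step 2 — f₀ = ω₀/(2π) = 344.3 Hz.
Step 3 — Series Q: Q = ω₀L/R = 2164·0.0479/1870 = 0.05542.
Step 4 — Bandwidth: Δω = ω₀/Q = 3.904e+04 rad/s; BW = Δω/(2π) = 6213 Hz.

(a) f₀ = 344.3 Hz  (b) Q = 0.05542  (c) BW = 6213 Hz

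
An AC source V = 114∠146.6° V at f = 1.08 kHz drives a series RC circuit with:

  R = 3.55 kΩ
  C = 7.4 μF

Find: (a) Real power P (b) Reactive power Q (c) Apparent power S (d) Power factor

Step 1 — Angular frequency: ω = 2π·f = 2π·1080 = 6786 rad/s.
Step 2 — Component impedances:
  R: Z = R = 3550 Ω
  C: Z = 1/(jωC) = -j/(ω·C) = 0 - j19.91 Ω
Step 3 — Series combination: Z_total = R + C = 3550 - j19.91 Ω = 3550∠-0.3° Ω.
Step 4 — Source phasor: V = 114∠146.6° V = -95.17 + j62.75 V.
Step 5 — Current: I = V / Z = -0.02691 + j0.01753 A = 0.03211∠146.9° A.
Step 6 — Complex power: S = V·I* = 3.661 - j0.02054 VA.
Step 7 — Real power: P = Re(S) = 3.661 W.
Step 8 — Reactive power: Q = Im(S) = -0.02054 VAR.
Step 9 — Apparent power: |S| = 3.661 VA.
Step 10 — Power factor: PF = P/|S| = 1 (leading).

(a) P = 3.661 W  (b) Q = -0.02054 VAR  (c) S = 3.661 VA  (d) PF = 1 (leading)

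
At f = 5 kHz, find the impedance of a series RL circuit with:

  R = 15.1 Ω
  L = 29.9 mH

Step 1 — Angular frequency: ω = 2π·f = 2π·5000 = 3.142e+04 rad/s.
Step 2 — Component impedances:
  R: Z = R = 15.1 Ω
  L: Z = jωL = j·3.142e+04·0.0299 = 0 + j939.3 Ω
Step 3 — Series combination: Z_total = R + L = 15.1 + j939.3 Ω = 939.5∠89.1° Ω.

Z = 15.1 + j939.3 Ω = 939.5∠89.1° Ω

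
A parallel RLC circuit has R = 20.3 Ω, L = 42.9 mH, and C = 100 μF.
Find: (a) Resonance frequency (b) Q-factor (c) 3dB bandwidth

Step 1 — Resonance: ω₀ = 1/√(LC) = 1/√(0.0429·0.0001) = 482.8 rad/s.
Step 2 — f₀ = ω₀/(2π) = 76.84 Hz.
Step 3 — Parallel Q: Q = R/(ω₀L) = 20.3/(482.8·0.0429) = 0.9801.
Step 4 — Bandwidth: Δω = ω₀/Q = 492.6 rad/s; BW = Δω/(2π) = 78.4 Hz.

(a) f₀ = 76.84 Hz  (b) Q = 0.9801  (c) BW = 78.4 Hz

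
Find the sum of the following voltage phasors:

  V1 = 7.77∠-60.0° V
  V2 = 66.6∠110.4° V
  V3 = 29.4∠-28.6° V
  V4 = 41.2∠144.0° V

Step 1 — Convert each phasor to rectangular form:
  V1 = 7.77·(cos(-60.0°) + j·sin(-60.0°)) = 3.885 - j6.729 V
  V2 = 66.6·(cos(110.4°) + j·sin(110.4°)) = -23.21 + j62.42 V
  V3 = 29.4·(cos(-28.6°) + j·sin(-28.6°)) = 25.81 - j14.07 V
  V4 = 41.2·(cos(144.0°) + j·sin(144.0°)) = -33.33 + j24.22 V
Step 2 — Sum components: V_total = -26.85 + j65.84 V.
Step 3 — Convert to polar: |V_total| = 71.1 V, ∠V_total = 112.2°.

V_total = 71.1∠112.2° V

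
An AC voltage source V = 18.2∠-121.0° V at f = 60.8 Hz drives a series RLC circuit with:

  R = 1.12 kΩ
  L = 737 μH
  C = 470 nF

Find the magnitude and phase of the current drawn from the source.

Step 1 — Angular frequency: ω = 2π·f = 2π·60.8 = 382 rad/s.
Step 2 — Component impedances:
  R: Z = R = 1120 Ω
  L: Z = jωL = j·382·0.000737 = 0 + j0.2815 Ω
  C: Z = 1/(jωC) = -j/(ω·C) = 0 - j5570 Ω
Step 3 — Series combination: Z_total = R + L + C = 1120 - j5569 Ω = 5681∠-78.6° Ω.
Step 4 — Source phasor: V = 18.2∠-121.0° V = -9.374 - j15.6 V.
Step 5 — Ohm's law: I = V / Z_total = (-9.374 - j15.6) / (1120 - j5569) = 0.002367 - j0.002159 A.
Step 6 — Convert to polar: |I| = 0.003204 A, ∠I = -42.4°.

I = 0.003204∠-42.4° A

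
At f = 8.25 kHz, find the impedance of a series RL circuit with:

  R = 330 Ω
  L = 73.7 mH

Step 1 — Angular frequency: ω = 2π·f = 2π·8250 = 5.184e+04 rad/s.
Step 2 — Component impedances:
  R: Z = R = 330 Ω
  L: Z = jωL = j·5.184e+04·0.0737 = 0 + j3820 Ω
Step 3 — Series combination: Z_total = R + L = 330 + j3820 Ω = 3835∠85.1° Ω.

Z = 330 + j3820 Ω = 3835∠85.1° Ω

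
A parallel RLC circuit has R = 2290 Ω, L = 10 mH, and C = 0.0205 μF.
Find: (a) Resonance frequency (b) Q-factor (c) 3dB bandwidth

Step 1 — Resonance: ω₀ = 1/√(LC) = 1/√(0.01·2.05e-08) = 6.984e+04 rad/s.
Step 2 — f₀ = ω₀/(2π) = 1.112e+04 Hz.
Step 3 — Parallel Q: Q = R/(ω₀L) = 2290/(6.984e+04·0.01) = 3.279.
Step 4 — Bandwidth: Δω = ω₀/Q = 2.13e+04 rad/s; BW = Δω/(2π) = 3390 Hz.

(a) f₀ = 1.112e+04 Hz  (b) Q = 3.279  (c) BW = 3390 Hz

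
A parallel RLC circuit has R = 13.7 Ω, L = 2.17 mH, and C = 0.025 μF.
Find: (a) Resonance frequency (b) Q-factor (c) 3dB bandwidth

Step 1 — Resonance: ω₀ = 1/√(LC) = 1/√(0.00217·2.5e-08) = 1.358e+05 rad/s.
Step 2 — f₀ = ω₀/(2π) = 2.161e+04 Hz.
Step 3 — Parallel Q: Q = R/(ω₀L) = 13.7/(1.358e+05·0.00217) = 0.0465.
Step 4 — Bandwidth: Δω = ω₀/Q = 2.92e+06 rad/s; BW = Δω/(2π) = 4.647e+05 Hz.

(a) f₀ = 2.161e+04 Hz  (b) Q = 0.0465  (c) BW = 4.647e+05 Hz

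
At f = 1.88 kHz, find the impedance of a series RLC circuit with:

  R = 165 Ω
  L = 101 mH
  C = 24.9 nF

Step 1 — Angular frequency: ω = 2π·f = 2π·1880 = 1.181e+04 rad/s.
Step 2 — Component impedances:
  R: Z = R = 165 Ω
  L: Z = jωL = j·1.181e+04·0.101 = 0 + j1193 Ω
  C: Z = 1/(jωC) = -j/(ω·C) = 0 - j3400 Ω
Step 3 — Series combination: Z_total = R + L + C = 165 - j2207 Ω = 2213∠-85.7° Ω.

Z = 165 - j2207 Ω = 2213∠-85.7° Ω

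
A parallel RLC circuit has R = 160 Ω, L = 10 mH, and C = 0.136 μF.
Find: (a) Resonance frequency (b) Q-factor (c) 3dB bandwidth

Step 1 — Resonance: ω₀ = 1/√(LC) = 1/√(0.01·1.36e-07) = 2.712e+04 rad/s.
Step 2 — f₀ = ω₀/(2π) = 4316 Hz.
Step 3 — Parallel Q: Q = R/(ω₀L) = 160/(2.712e+04·0.01) = 0.5901.
Step 4 — Bandwidth: Δω = ω₀/Q = 4.596e+04 rad/s; BW = Δω/(2π) = 7314 Hz.

(a) f₀ = 4316 Hz  (b) Q = 0.5901  (c) BW = 7314 Hz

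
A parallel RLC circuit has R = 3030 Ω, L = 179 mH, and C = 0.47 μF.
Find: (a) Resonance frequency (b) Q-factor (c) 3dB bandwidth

Step 1 — Resonance: ω₀ = 1/√(LC) = 1/√(0.179·4.7e-07) = 3448 rad/s.
Step 2 — f₀ = ω₀/(2π) = 548.7 Hz.
Step 3 — Parallel Q: Q = R/(ω₀L) = 3030/(3448·0.179) = 4.91.
Step 4 — Bandwidth: Δω = ω₀/Q = 702.2 rad/s; BW = Δω/(2π) = 111.8 Hz.

(a) f₀ = 548.7 Hz  (b) Q = 4.91  (c) BW = 111.8 Hz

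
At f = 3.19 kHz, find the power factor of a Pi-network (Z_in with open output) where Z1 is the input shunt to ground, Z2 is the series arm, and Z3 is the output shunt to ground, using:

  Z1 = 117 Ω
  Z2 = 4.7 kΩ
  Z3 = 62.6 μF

Step 1 — Angular frequency: ω = 2π·f = 2π·3190 = 2.004e+04 rad/s.
Step 2 — Component impedances:
  Z1: Z = R = 117 Ω
  Z2: Z = R = 4700 Ω
  Z3: Z = 1/(jωC) = -j/(ω·C) = 0 - j0.797 Ω
Step 3 — With open output, the series arm Z2 and the output shunt Z3 appear in series to ground: Z2 + Z3 = 4700 - j0.797 Ω.
Step 4 — Parallel with input shunt Z1: Z_in = Z1 || (Z2 + Z3) = 114.2 - j0.0004702 Ω = 114.2∠-0.0° Ω.
Step 5 — Power factor: PF = cos(φ) = Re(Z)/|Z| = 114.2/114.2 = 1.
Step 6 — Type: Im(Z) = -0.0004702 ⇒ leading (phase φ = -0.0°).

PF = 1 (leading, φ = -0.0°)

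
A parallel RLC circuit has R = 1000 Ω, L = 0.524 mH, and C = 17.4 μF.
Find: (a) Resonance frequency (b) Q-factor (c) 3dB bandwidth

Step 1 — Resonance: ω₀ = 1/√(LC) = 1/√(0.000524·1.74e-05) = 1.047e+04 rad/s.
Step 2 — f₀ = ω₀/(2π) = 1667 Hz.
Step 3 — Parallel Q: Q = R/(ω₀L) = 1000/(1.047e+04·0.000524) = 182.2.
Step 4 — Bandwidth: Δω = ω₀/Q = 57.47 rad/s; BW = Δω/(2π) = 9.147 Hz.

(a) f₀ = 1667 Hz  (b) Q = 182.2  (c) BW = 9.147 Hz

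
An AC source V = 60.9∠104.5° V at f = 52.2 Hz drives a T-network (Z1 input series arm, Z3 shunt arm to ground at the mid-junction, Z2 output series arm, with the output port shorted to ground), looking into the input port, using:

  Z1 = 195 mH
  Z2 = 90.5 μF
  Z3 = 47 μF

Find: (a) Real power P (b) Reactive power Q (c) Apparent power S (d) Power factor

Step 1 — Angular frequency: ω = 2π·f = 2π·52.2 = 328 rad/s.
Step 2 — Component impedances:
  Z1: Z = jωL = j·328·0.195 = 0 + j63.96 Ω
  Z2: Z = 1/(jωC) = -j/(ω·C) = 0 - j33.69 Ω
  Z3: Z = 1/(jωC) = -j/(ω·C) = 0 - j64.87 Ω
Step 3 — With the output port shorted to ground, the output series arm Z2 runs from the junction to ground; the shunt arm Z3 also runs from the junction to ground. They appear in parallel: Z3 || Z2 = 0 - j22.17 Ω.
Step 4 — Series with input arm Z1: Z_in = Z1 + (Z3 || Z2) = 0 + j41.78 Ω = 41.78∠90.0° Ω.
Step 5 — Source phasor: V = 60.9∠104.5° V = -15.25 + j58.96 V.
Step 6 — Current: I = V / Z = 1.411 + j0.3649 A = 1.458∠14.5° A.
Step 7 — Complex power: S = V·I* = 0 + j88.76 VA.
Step 8 — Real power: P = Re(S) = 0 W.
Step 9 — Reactive power: Q = Im(S) = 88.76 VAR.
Step 10 — Apparent power: |S| = 88.76 VA.
Step 11 — Power factor: PF = P/|S| = 0 (lagging).

(a) P = 0 W  (b) Q = 88.76 VAR  (c) S = 88.76 VA  (d) PF = 0 (lagging)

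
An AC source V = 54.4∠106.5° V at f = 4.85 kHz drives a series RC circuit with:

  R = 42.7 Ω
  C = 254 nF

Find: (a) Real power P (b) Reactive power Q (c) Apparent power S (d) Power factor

Step 1 — Angular frequency: ω = 2π·f = 2π·4850 = 3.047e+04 rad/s.
Step 2 — Component impedances:
  R: Z = R = 42.7 Ω
  C: Z = 1/(jωC) = -j/(ω·C) = 0 - j129.2 Ω
Step 3 — Series combination: Z_total = R + C = 42.7 - j129.2 Ω = 136.1∠-71.7° Ω.
Step 4 — Source phasor: V = 54.4∠106.5° V = -15.45 + j52.16 V.
Step 5 — Current: I = V / Z = -0.3996 + j0.01248 A = 0.3998∠178.2° A.
Step 6 — Complex power: S = V·I* = 6.825 - j20.65 VA.
Step 7 — Real power: P = Re(S) = 6.825 W.
Step 8 — Reactive power: Q = Im(S) = -20.65 VAR.
Step 9 — Apparent power: |S| = 21.75 VA.
Step 10 — Power factor: PF = P/|S| = 0.3138 (leading).

(a) P = 6.825 W  (b) Q = -20.65 VAR  (c) S = 21.75 VA  (d) PF = 0.3138 (leading)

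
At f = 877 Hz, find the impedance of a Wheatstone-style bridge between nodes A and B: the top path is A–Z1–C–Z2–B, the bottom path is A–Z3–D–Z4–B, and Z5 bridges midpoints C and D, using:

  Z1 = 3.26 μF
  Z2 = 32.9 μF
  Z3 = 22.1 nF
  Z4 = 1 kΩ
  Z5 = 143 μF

Step 1 — Angular frequency: ω = 2π·f = 2π·877 = 5510 rad/s.
Step 2 — Component impedances:
  Z1: Z = 1/(jωC) = -j/(ω·C) = 0 - j55.67 Ω
  Z2: Z = 1/(jωC) = -j/(ω·C) = 0 - j5.516 Ω
  Z3: Z = 1/(jωC) = -j/(ω·C) = 0 - j8212 Ω
  Z4: Z = R = 1000 Ω
  Z5: Z = 1/(jωC) = -j/(ω·C) = 0 - j1.269 Ω
Step 3 — Bridge requires nodal analysis (the Z5 bridge couples midpoints C and D, so the two paths cannot be reduced to a simple series/parallel combination). Setting node B to ground and injecting 1 A at node A, the 3-node admittance system at A, C, D solves to V_A = Z_AB = 0.03052 - j60.81 Ω = 60.81∠-90.0° Ω.

Z = 0.03052 - j60.81 Ω = 60.81∠-90.0° Ω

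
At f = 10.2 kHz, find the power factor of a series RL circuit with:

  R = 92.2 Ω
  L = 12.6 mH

Step 1 — Angular frequency: ω = 2π·f = 2π·1.02e+04 = 6.409e+04 rad/s.
Step 2 — Component impedances:
  R: Z = R = 92.2 Ω
  L: Z = jωL = j·6.409e+04·0.0126 = 0 + j807.5 Ω
Step 3 — Series combination: Z_total = R + L = 92.2 + j807.5 Ω = 812.8∠83.5° Ω.
Step 4 — Power factor: PF = cos(φ) = Re(Z)/|Z| = 92.2/812.8 = 0.1134.
Step 5 — Type: Im(Z) = 807.5 ⇒ lagging (phase φ = 83.5°).

PF = 0.1134 (lagging, φ = 83.5°)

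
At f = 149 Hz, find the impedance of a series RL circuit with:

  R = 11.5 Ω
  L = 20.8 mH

Step 1 — Angular frequency: ω = 2π·f = 2π·149 = 936.2 rad/s.
Step 2 — Component impedances:
  R: Z = R = 11.5 Ω
  L: Z = jωL = j·936.2·0.0208 = 0 + j19.47 Ω
Step 3 — Series combination: Z_total = R + L = 11.5 + j19.47 Ω = 22.62∠59.4° Ω.

Z = 11.5 + j19.47 Ω = 22.62∠59.4° Ω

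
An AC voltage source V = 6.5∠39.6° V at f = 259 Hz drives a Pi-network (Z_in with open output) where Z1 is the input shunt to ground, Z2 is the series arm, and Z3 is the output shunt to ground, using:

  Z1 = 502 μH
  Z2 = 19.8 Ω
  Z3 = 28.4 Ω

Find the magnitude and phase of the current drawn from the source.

Step 1 — Angular frequency: ω = 2π·f = 2π·259 = 1627 rad/s.
Step 2 — Component impedances:
  Z1: Z = jωL = j·1627·0.000502 = 0 + j0.8169 Ω
  Z2: Z = R = 19.8 Ω
  Z3: Z = R = 28.4 Ω
Step 3 — With open output, the series arm Z2 and the output shunt Z3 appear in series to ground: Z2 + Z3 = 48.2 Ω.
Step 4 — Parallel with input shunt Z1: Z_in = Z1 || (Z2 + Z3) = 0.01384 + j0.8167 Ω = 0.8168∠89.0° Ω.
Step 5 — Source phasor: V = 6.5∠39.6° V = 5.008 + j4.143 V.
Step 6 — Ohm's law: I = V / Z_total = (5.008 + j4.143) / (0.01384 + j0.8167) = 5.176 - j6.045 A.
Step 7 — Convert to polar: |I| = 7.958 A, ∠I = -49.4°.

I = 7.958∠-49.4° A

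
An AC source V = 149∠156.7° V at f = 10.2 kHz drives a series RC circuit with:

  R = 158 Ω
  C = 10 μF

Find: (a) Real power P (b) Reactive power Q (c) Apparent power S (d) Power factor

Step 1 — Angular frequency: ω = 2π·f = 2π·1.02e+04 = 6.409e+04 rad/s.
Step 2 — Component impedances:
  R: Z = R = 158 Ω
  C: Z = 1/(jωC) = -j/(ω·C) = 0 - j1.56 Ω
Step 3 — Series combination: Z_total = R + C = 158 - j1.56 Ω = 158∠-0.6° Ω.
Step 4 — Source phasor: V = 149∠156.7° V = -136.8 + j58.94 V.
Step 5 — Current: I = V / Z = -0.8697 + j0.3644 A = 0.943∠157.3° A.
Step 6 — Complex power: S = V·I* = 140.5 - j1.388 VA.
Step 7 — Real power: P = Re(S) = 140.5 W.
Step 8 — Reactive power: Q = Im(S) = -1.388 VAR.
Step 9 — Apparent power: |S| = 140.5 VA.
Step 10 — Power factor: PF = P/|S| = 1 (leading).

(a) P = 140.5 W  (b) Q = -1.388 VAR  (c) S = 140.5 VA  (d) PF = 1 (leading)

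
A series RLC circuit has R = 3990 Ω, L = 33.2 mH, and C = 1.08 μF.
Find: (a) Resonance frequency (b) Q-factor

Step 1 — Resonance condition Im(Z)=0 gives ω₀ = 1/√(LC).
Step 2 — ω₀ = 1/√(0.0332·1.08e-06) = 5281 rad/s.
Step 3 — f₀ = ω₀/(2π) = 840.5 Hz.
Step 4 — Series Q: Q = ω₀L/R = 5281·0.0332/3990 = 0.04394.

(a) f₀ = 840.5 Hz  (b) Q = 0.04394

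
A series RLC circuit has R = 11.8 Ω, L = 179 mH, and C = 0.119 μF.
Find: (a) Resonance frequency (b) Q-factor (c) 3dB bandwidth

Step 1 — Resonance: ω₀ = 1/√(LC) = 1/√(0.179·1.19e-07) = 6852 rad/s.
Step 2 — f₀ = ω₀/(2π) = 1090 Hz.
Step 3 — Series Q: Q = ω₀L/R = 6852·0.179/11.8 = 103.9.
Step 4 — Bandwidth: Δω = ω₀/Q = 65.92 rad/s; BW = Δω/(2π) = 10.49 Hz.

(a) f₀ = 1090 Hz  (b) Q = 103.9  (c) BW = 10.49 Hz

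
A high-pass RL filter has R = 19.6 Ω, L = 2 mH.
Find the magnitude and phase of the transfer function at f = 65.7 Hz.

Step 1 — Angular frequency: ω = 2π·65.7 = 412.8 rad/s.
Step 2 — Transfer function: H(jω) = jωL/(R + jωL).
Step 3 — Numerator jωL = j·0.8256; denominator R + jωL = 19.6 + j0.8256.
Step 4 — H = 0.001771 + j0.04205.
Step 5 — Magnitude: |H| = 0.04209 (-27.5 dB); phase: φ = 87.6°.

|H| = 0.04209 (-27.5 dB), φ = 87.6°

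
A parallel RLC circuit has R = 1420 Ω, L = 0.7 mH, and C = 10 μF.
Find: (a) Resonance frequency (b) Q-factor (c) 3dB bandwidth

Step 1 — Resonance: ω₀ = 1/√(LC) = 1/√(0.0007·1e-05) = 1.195e+04 rad/s.
Step 2 — f₀ = ω₀/(2π) = 1902 Hz.
Step 3 — Parallel Q: Q = R/(ω₀L) = 1420/(1.195e+04·0.0007) = 169.7.
Step 4 — Bandwidth: Δω = ω₀/Q = 70.42 rad/s; BW = Δω/(2π) = 11.21 Hz.

(a) f₀ = 1902 Hz  (b) Q = 169.7  (c) BW = 11.21 Hz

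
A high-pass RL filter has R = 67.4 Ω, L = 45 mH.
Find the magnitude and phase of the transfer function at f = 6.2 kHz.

Step 1 — Angular frequency: ω = 2π·6200 = 3.896e+04 rad/s.
Step 2 — Transfer function: H(jω) = jωL/(R + jωL).
Step 3 — Numerator jωL = j·1753; denominator R + jωL = 67.4 + j1753.
Step 4 — H = 0.9985 + j0.03839.
Step 5 — Magnitude: |H| = 0.9993 (-0.0 dB); phase: φ = 2.2°.

|H| = 0.9993 (-0.0 dB), φ = 2.2°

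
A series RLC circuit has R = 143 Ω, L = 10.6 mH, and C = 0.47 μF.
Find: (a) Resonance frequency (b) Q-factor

Step 1 — Resonance condition Im(Z)=0 gives ω₀ = 1/√(LC).
Step 2 — ω₀ = 1/√(0.0106·4.7e-07) = 1.417e+04 rad/s.
Step 3 — f₀ = ω₀/(2π) = 2255 Hz.
Step 4 — Series Q: Q = ω₀L/R = 1.417e+04·0.0106/143 = 1.05.

(a) f₀ = 2255 Hz  (b) Q = 1.05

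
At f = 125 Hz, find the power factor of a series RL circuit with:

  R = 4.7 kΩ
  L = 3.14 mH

Step 1 — Angular frequency: ω = 2π·f = 2π·125 = 785.4 rad/s.
Step 2 — Component impedances:
  R: Z = R = 4700 Ω
  L: Z = jωL = j·785.4·0.00314 = 0 + j2.466 Ω
Step 3 — Series combination: Z_total = R + L = 4700 + j2.466 Ω = 4700∠0.0° Ω.
Step 4 — Power factor: PF = cos(φ) = Re(Z)/|Z| = 4700/4700 = 1.
Step 5 — Type: Im(Z) = 2.466 ⇒ lagging (phase φ = 0.0°).

PF = 1 (lagging, φ = 0.0°)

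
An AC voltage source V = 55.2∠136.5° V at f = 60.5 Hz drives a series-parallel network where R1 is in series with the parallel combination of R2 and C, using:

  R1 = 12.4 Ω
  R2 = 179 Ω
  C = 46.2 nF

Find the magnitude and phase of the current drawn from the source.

Step 1 — Angular frequency: ω = 2π·f = 2π·60.5 = 380.1 rad/s.
Step 2 — Component impedances:
  R1: Z = R = 12.4 Ω
  R2: Z = R = 179 Ω
  C: Z = 1/(jωC) = -j/(ω·C) = 0 - j5.694e+04 Ω
Step 3 — Parallel branch: R2 || C = 1/(1/R2 + 1/C) = 179 - j0.5627 Ω.
Step 4 — Series with R1: Z_total = R1 + (R2 || C) = 191.4 - j0.5627 Ω = 191.4∠-0.2° Ω.
Step 5 — Source phasor: V = 55.2∠136.5° V = -40.04 + j38 V.
Step 6 — Ohm's law: I = V / Z_total = (-40.04 + j38) / (191.4 - j0.5627) = -0.2098 + j0.1979 A.
Step 7 — Convert to polar: |I| = 0.2884 A, ∠I = 136.7°.

I = 0.2884∠136.7° A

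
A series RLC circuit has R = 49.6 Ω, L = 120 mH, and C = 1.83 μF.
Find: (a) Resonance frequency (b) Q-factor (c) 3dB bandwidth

Step 1 — Resonance condition Im(Z)=0 gives ω₀ = 1/√(LC).
Step 2 — ω₀ = 1/√(0.12·1.83e-06) = 2134 rad/s.
Step 3 — f₀ = ω₀/(2π) = 339.6 Hz.
Step 4 — Series Q: Q = ω₀L/R = 2134·0.12/49.6 = 5.163.
Step 5 — 3dB bandwidth: Δω = ω₀/Q = 413.3 rad/s; BW = Δω/(2π) = 65.78 Hz.

(a) f₀ = 339.6 Hz  (b) Q = 5.163  (c) BW = 65.78 Hz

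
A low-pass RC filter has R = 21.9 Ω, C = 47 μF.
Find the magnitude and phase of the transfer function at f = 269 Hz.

Step 1 — Angular frequency: ω = 2π·269 = 1690 rad/s.
Step 2 — Transfer function: H(jω) = 1/(1 + jωRC).
Step 3 — Denominator: 1 + jωRC = 1 + j·1690·21.9·4.7e-05 = 1 + j1.74.
Step 4 — H = 0.2484 - j0.4321.
Step 5 — Magnitude: |H| = 0.4983 (-6.0 dB); phase: φ = -60.1°.

|H| = 0.4983 (-6.0 dB), φ = -60.1°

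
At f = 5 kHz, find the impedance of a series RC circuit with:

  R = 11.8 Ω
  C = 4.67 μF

Step 1 — Angular frequency: ω = 2π·f = 2π·5000 = 3.142e+04 rad/s.
Step 2 — Component impedances:
  R: Z = R = 11.8 Ω
  C: Z = 1/(jωC) = -j/(ω·C) = 0 - j6.816 Ω
Step 3 — Series combination: Z_total = R + C = 11.8 - j6.816 Ω = 13.63∠-30.0° Ω.

Z = 11.8 - j6.816 Ω = 13.63∠-30.0° Ω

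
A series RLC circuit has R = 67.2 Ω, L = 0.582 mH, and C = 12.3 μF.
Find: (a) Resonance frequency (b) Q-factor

Step 1 — Resonance condition Im(Z)=0 gives ω₀ = 1/√(LC).
Step 2 — ω₀ = 1/√(0.000582·1.23e-05) = 1.182e+04 rad/s.
Step 3 — f₀ = ω₀/(2π) = 1881 Hz.
Step 4 — Series Q: Q = ω₀L/R = 1.182e+04·0.000582/67.2 = 0.1024.

(a) f₀ = 1881 Hz  (b) Q = 0.1024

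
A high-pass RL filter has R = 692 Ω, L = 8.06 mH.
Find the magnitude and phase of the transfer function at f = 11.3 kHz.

Step 1 — Angular frequency: ω = 2π·1.13e+04 = 7.1e+04 rad/s.
Step 2 — Transfer function: H(jω) = jωL/(R + jωL).
Step 3 — Numerator jωL = j·572.3; denominator R + jωL = 692 + j572.3.
Step 4 — H = 0.4061 + j0.4911.
Step 5 — Magnitude: |H| = 0.6373 (-3.9 dB); phase: φ = 50.4°.

|H| = 0.6373 (-3.9 dB), φ = 50.4°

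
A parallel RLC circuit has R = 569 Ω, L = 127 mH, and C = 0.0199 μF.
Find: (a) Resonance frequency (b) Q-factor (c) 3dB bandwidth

Step 1 — Resonance: ω₀ = 1/√(LC) = 1/√(0.127·1.99e-08) = 1.989e+04 rad/s.
Step 2 — f₀ = ω₀/(2π) = 3166 Hz.
Step 3 — Parallel Q: Q = R/(ω₀L) = 569/(1.989e+04·0.127) = 0.2252.
Step 4 — Bandwidth: Δω = ω₀/Q = 8.832e+04 rad/s; BW = Δω/(2π) = 1.406e+04 Hz.

(a) f₀ = 3166 Hz  (b) Q = 0.2252  (c) BW = 1.406e+04 Hz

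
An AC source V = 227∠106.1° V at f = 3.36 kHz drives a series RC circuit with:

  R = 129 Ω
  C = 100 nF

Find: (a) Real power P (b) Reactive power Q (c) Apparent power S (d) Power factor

Step 1 — Angular frequency: ω = 2π·f = 2π·3360 = 2.111e+04 rad/s.
Step 2 — Component impedances:
  R: Z = R = 129 Ω
  C: Z = 1/(jωC) = -j/(ω·C) = 0 - j473.7 Ω
Step 3 — Series combination: Z_total = R + C = 129 - j473.7 Ω = 490.9∠-74.8° Ω.
Step 4 — Source phasor: V = 227∠106.1° V = -62.95 + j218.1 V.
Step 5 — Current: I = V / Z = -0.4623 - j0.006986 A = 0.4624∠-179.1° A.
Step 6 — Complex power: S = V·I* = 27.58 - j101.3 VA.
Step 7 — Real power: P = Re(S) = 27.58 W.
Step 8 — Reactive power: Q = Im(S) = -101.3 VAR.
Step 9 — Apparent power: |S| = 105 VA.
Step 10 — Power factor: PF = P/|S| = 0.2628 (leading).

(a) P = 27.58 W  (b) Q = -101.3 VAR  (c) S = 105 VA  (d) PF = 0.2628 (leading)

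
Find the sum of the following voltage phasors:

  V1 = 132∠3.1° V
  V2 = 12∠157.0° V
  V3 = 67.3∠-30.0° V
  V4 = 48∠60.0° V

Step 1 — Convert each phasor to rectangular form:
  V1 = 132·(cos(3.1°) + j·sin(3.1°)) = 131.8 + j7.138 V
  V2 = 12·(cos(157.0°) + j·sin(157.0°)) = -11.05 + j4.689 V
  V3 = 67.3·(cos(-30.0°) + j·sin(-30.0°)) = 58.28 - j33.65 V
  V4 = 48·(cos(60.0°) + j·sin(60.0°)) = 24 + j41.57 V
Step 2 — Sum components: V_total = 203 + j19.75 V.
Step 3 — Convert to polar: |V_total| = 204 V, ∠V_total = 5.6°.

V_total = 204∠5.6° V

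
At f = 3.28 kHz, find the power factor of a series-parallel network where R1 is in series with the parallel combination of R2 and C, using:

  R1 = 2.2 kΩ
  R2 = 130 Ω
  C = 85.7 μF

Step 1 — Angular frequency: ω = 2π·f = 2π·3280 = 2.061e+04 rad/s.
Step 2 — Component impedances:
  R1: Z = R = 2200 Ω
  R2: Z = R = 130 Ω
  C: Z = 1/(jωC) = -j/(ω·C) = 0 - j0.5662 Ω
Step 3 — Parallel branch: R2 || C = 1/(1/R2 + 1/C) = 0.002466 - j0.5662 Ω.
Step 4 — Series with R1: Z_total = R1 + (R2 || C) = 2200 - j0.5662 Ω = 2200∠-0.0° Ω.
Step 5 — Power factor: PF = cos(φ) = Re(Z)/|Z| = 2200/2200 = 1.
Step 6 — Type: Im(Z) = -0.5662 ⇒ leading (phase φ = -0.0°).

PF = 1 (leading, φ = -0.0°)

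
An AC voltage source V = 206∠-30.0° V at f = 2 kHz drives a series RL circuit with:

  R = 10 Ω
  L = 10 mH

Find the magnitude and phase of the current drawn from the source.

Step 1 — Angular frequency: ω = 2π·f = 2π·2000 = 1.257e+04 rad/s.
Step 2 — Component impedances:
  R: Z = R = 10 Ω
  L: Z = jωL = j·1.257e+04·0.01 = 0 + j125.7 Ω
Step 3 — Series combination: Z_total = R + L = 10 + j125.7 Ω = 126.1∠85.5° Ω.
Step 4 — Source phasor: V = 206∠-30.0° V = 178.4 - j103 V.
Step 5 — Ohm's law: I = V / Z_total = (178.4 - j103) / (10 + j125.7) = -0.7022 - j1.476 A.
Step 6 — Convert to polar: |I| = 1.634 A, ∠I = -115.5°.

I = 1.634∠-115.5° A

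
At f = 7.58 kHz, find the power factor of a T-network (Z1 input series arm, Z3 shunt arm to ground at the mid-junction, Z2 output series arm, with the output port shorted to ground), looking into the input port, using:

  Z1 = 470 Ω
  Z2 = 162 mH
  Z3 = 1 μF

Step 1 — Angular frequency: ω = 2π·f = 2π·7580 = 4.763e+04 rad/s.
Step 2 — Component impedances:
  Z1: Z = R = 470 Ω
  Z2: Z = jωL = j·4.763e+04·0.162 = 0 + j7716 Ω
  Z3: Z = 1/(jωC) = -j/(ω·C) = 0 - j21 Ω
Step 3 — With the output port shorted to ground, the output series arm Z2 runs from the junction to ground; the shunt arm Z3 also runs from the junction to ground. They appear in parallel: Z3 || Z2 = 0 - j21.05 Ω.
Step 4 — Series with input arm Z1: Z_in = Z1 + (Z3 || Z2) = 470 - j21.05 Ω = 470.5∠-2.6° Ω.
Step 5 — Power factor: PF = cos(φ) = Re(Z)/|Z| = 470/470.47 = 0.999.
Step 6 — Type: Im(Z) = -21.05 ⇒ leading (phase φ = -2.6°).

PF = 0.999 (leading, φ = -2.6°)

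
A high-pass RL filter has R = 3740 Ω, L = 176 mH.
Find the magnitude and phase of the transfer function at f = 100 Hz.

Step 1 — Angular frequency: ω = 2π·100 = 628.3 rad/s.
Step 2 — Transfer function: H(jω) = jωL/(R + jωL).
Step 3 — Numerator jωL = j·110.6; denominator R + jωL = 3740 + j110.6.
Step 4 — H = 0.0008735 + j0.02954.
Step 5 — Magnitude: |H| = 0.02956 (-30.6 dB); phase: φ = 88.3°.

|H| = 0.02956 (-30.6 dB), φ = 88.3°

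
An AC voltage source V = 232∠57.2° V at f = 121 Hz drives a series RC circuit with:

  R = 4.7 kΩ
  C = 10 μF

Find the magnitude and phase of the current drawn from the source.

Step 1 — Angular frequency: ω = 2π·f = 2π·121 = 760.3 rad/s.
Step 2 — Component impedances:
  R: Z = R = 4700 Ω
  C: Z = 1/(jωC) = -j/(ω·C) = 0 - j131.5 Ω
Step 3 — Series combination: Z_total = R + C = 4700 - j131.5 Ω = 4702∠-1.6° Ω.
Step 4 — Source phasor: V = 232∠57.2° V = 125.7 + j195 V.
Step 5 — Ohm's law: I = V / Z_total = (125.7 + j195) / (4700 - j131.5) = 0.02556 + j0.04221 A.
Step 6 — Convert to polar: |I| = 0.04934 A, ∠I = 58.8°.

I = 0.04934∠58.8° A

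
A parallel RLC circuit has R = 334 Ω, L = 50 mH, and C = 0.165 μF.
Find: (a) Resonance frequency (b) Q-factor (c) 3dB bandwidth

Step 1 — Resonance: ω₀ = 1/√(LC) = 1/√(0.05·1.65e-07) = 1.101e+04 rad/s.
Step 2 — f₀ = ω₀/(2π) = 1752 Hz.
Step 3 — Parallel Q: Q = R/(ω₀L) = 334/(1.101e+04·0.05) = 0.6067.
Step 4 — Bandwidth: Δω = ω₀/Q = 1.815e+04 rad/s; BW = Δω/(2π) = 2888 Hz.

(a) f₀ = 1752 Hz  (b) Q = 0.6067  (c) BW = 2888 Hz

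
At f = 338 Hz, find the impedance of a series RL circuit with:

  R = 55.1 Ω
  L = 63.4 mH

Step 1 — Angular frequency: ω = 2π·f = 2π·338 = 2124 rad/s.
Step 2 — Component impedances:
  R: Z = R = 55.1 Ω
  L: Z = jωL = j·2124·0.0634 = 0 + j134.6 Ω
Step 3 — Series combination: Z_total = R + L = 55.1 + j134.6 Ω = 145.5∠67.7° Ω.

Z = 55.1 + j134.6 Ω = 145.5∠67.7° Ω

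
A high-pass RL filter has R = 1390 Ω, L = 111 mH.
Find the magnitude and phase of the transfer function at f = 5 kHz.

Step 1 — Angular frequency: ω = 2π·5000 = 3.142e+04 rad/s.
Step 2 — Transfer function: H(jω) = jωL/(R + jωL).
Step 3 — Numerator jωL = j·3487; denominator R + jωL = 1390 + j3487.
Step 4 — H = 0.8629 + j0.344.
Step 5 — Magnitude: |H| = 0.9289 (-0.6 dB); phase: φ = 21.7°.

|H| = 0.9289 (-0.6 dB), φ = 21.7°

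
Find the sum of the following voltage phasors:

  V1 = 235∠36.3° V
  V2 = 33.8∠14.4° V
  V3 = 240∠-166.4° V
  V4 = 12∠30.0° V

Step 1 — Convert each phasor to rectangular form:
  V1 = 235·(cos(36.3°) + j·sin(36.3°)) = 189.4 + j139.1 V
  V2 = 33.8·(cos(14.4°) + j·sin(14.4°)) = 32.74 + j8.406 V
  V3 = 240·(cos(-166.4°) + j·sin(-166.4°)) = -233.3 - j56.43 V
  V4 = 12·(cos(30.0°) + j·sin(30.0°)) = 10.39 + j6 V
Step 2 — Sum components: V_total = -0.7471 + j97.09 V.
Step 3 — Convert to polar: |V_total| = 97.1 V, ∠V_total = 90.4°.

V_total = 97.1∠90.4° V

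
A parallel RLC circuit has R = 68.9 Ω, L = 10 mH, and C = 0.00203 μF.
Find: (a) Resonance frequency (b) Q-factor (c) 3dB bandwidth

Step 1 — Resonance: ω₀ = 1/√(LC) = 1/√(0.01·2.03e-09) = 2.219e+05 rad/s.
Step 2 — f₀ = ω₀/(2π) = 3.532e+04 Hz.
Step 3 — Parallel Q: Q = R/(ω₀L) = 68.9/(2.219e+05·0.01) = 0.03104.
Step 4 — Bandwidth: Δω = ω₀/Q = 7.15e+06 rad/s; BW = Δω/(2π) = 1.138e+06 Hz.

(a) f₀ = 3.532e+04 Hz  (b) Q = 0.03104  (c) BW = 1.138e+06 Hz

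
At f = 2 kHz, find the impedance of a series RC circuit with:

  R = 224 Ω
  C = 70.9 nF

Step 1 — Angular frequency: ω = 2π·f = 2π·2000 = 1.257e+04 rad/s.
Step 2 — Component impedances:
  R: Z = R = 224 Ω
  C: Z = 1/(jωC) = -j/(ω·C) = 0 - j1122 Ω
Step 3 — Series combination: Z_total = R + C = 224 - j1122 Ω = 1145∠-78.7° Ω.

Z = 224 - j1122 Ω = 1145∠-78.7° Ω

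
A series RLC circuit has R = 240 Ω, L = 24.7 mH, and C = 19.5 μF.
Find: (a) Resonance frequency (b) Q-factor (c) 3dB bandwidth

Step 1 — Resonance: ω₀ = 1/√(LC) = 1/√(0.0247·1.95e-05) = 1441 rad/s.
Step 2 — f₀ = ω₀/(2π) = 229.3 Hz.
Step 3 — Series Q: Q = ω₀L/R = 1441·0.0247/240 = 0.1483.
Step 4 — Bandwidth: Δω = ω₀/Q = 9717 rad/s; BW = Δω/(2π) = 1546 Hz.

(a) f₀ = 229.3 Hz  (b) Q = 0.1483  (c) BW = 1546 Hz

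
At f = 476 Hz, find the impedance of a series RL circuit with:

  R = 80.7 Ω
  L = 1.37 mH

Step 1 — Angular frequency: ω = 2π·f = 2π·476 = 2991 rad/s.
Step 2 — Component impedances:
  R: Z = R = 80.7 Ω
  L: Z = jωL = j·2991·0.00137 = 0 + j4.097 Ω
Step 3 — Series combination: Z_total = R + L = 80.7 + j4.097 Ω = 80.8∠2.9° Ω.

Z = 80.7 + j4.097 Ω = 80.8∠2.9° Ω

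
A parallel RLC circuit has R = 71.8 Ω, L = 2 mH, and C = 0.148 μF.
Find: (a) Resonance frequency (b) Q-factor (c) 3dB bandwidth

Step 1 — Resonance: ω₀ = 1/√(LC) = 1/√(0.002·1.48e-07) = 5.812e+04 rad/s.
Step 2 — f₀ = ω₀/(2π) = 9251 Hz.
Step 3 — Parallel Q: Q = R/(ω₀L) = 71.8/(5.812e+04·0.002) = 0.6176.
Step 4 — Bandwidth: Δω = ω₀/Q = 9.411e+04 rad/s; BW = Δω/(2π) = 1.498e+04 Hz.

(a) f₀ = 9251 Hz  (b) Q = 0.6176  (c) BW = 1.498e+04 Hz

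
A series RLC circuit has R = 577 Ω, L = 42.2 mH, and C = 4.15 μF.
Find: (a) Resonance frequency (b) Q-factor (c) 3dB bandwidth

Step 1 — Resonance condition Im(Z)=0 gives ω₀ = 1/√(LC).
Step 2 — ω₀ = 1/√(0.0422·4.15e-06) = 2390 rad/s.
Step 3 — f₀ = ω₀/(2π) = 380.3 Hz.
Step 4 — Series Q: Q = ω₀L/R = 2390·0.0422/577 = 0.1748.
Step 5 — 3dB bandwidth: Δω = ω₀/Q = 1.367e+04 rad/s; BW = Δω/(2π) = 2176 Hz.

(a) f₀ = 380.3 Hz  (b) Q = 0.1748  (c) BW = 2176 Hz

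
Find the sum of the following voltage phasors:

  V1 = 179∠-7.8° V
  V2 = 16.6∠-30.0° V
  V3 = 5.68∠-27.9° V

Step 1 — Convert each phasor to rectangular form:
  V1 = 179·(cos(-7.8°) + j·sin(-7.8°)) = 177.3 - j24.29 V
  V2 = 16.6·(cos(-30.0°) + j·sin(-30.0°)) = 14.38 - j8.3 V
  V3 = 5.68·(cos(-27.9°) + j·sin(-27.9°)) = 5.02 - j2.658 V
Step 2 — Sum components: V_total = 196.7 - j35.25 V.
Step 3 — Convert to polar: |V_total| = 199.9 V, ∠V_total = -10.2°.

V_total = 199.9∠-10.2° V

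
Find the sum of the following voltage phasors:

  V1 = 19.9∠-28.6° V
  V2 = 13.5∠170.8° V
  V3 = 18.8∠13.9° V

Step 1 — Convert each phasor to rectangular form:
  V1 = 19.9·(cos(-28.6°) + j·sin(-28.6°)) = 17.47 - j9.526 V
  V2 = 13.5·(cos(170.8°) + j·sin(170.8°)) = -13.33 + j2.158 V
  V3 = 18.8·(cos(13.9°) + j·sin(13.9°)) = 18.25 + j4.516 V
Step 2 — Sum components: V_total = 22.39 - j2.851 V.
Step 3 — Convert to polar: |V_total| = 22.58 V, ∠V_total = -7.3°.

V_total = 22.58∠-7.3° V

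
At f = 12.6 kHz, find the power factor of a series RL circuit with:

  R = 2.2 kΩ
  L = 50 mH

Step 1 — Angular frequency: ω = 2π·f = 2π·1.26e+04 = 7.917e+04 rad/s.
Step 2 — Component impedances:
  R: Z = R = 2200 Ω
  L: Z = jωL = j·7.917e+04·0.05 = 0 + j3958 Ω
Step 3 — Series combination: Z_total = R + L = 2200 + j3958 Ω = 4529∠60.9° Ω.
Step 4 — Power factor: PF = cos(φ) = Re(Z)/|Z| = 2200/4529 = 0.4858.
Step 5 — Type: Im(Z) = 3958 ⇒ lagging (phase φ = 60.9°).

PF = 0.4858 (lagging, φ = 60.9°)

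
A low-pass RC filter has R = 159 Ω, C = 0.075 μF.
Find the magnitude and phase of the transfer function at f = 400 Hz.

Step 1 — Angular frequency: ω = 2π·400 = 2513 rad/s.
Step 2 — Transfer function: H(jω) = 1/(1 + jωRC).
Step 3 — Denominator: 1 + jωRC = 1 + j·2513·159·7.5e-08 = 1 + j0.02997.
Step 4 — H = 0.9991 - j0.02994.
Step 5 — Magnitude: |H| = 0.9996 (-0.0 dB); phase: φ = -1.7°.

|H| = 0.9996 (-0.0 dB), φ = -1.7°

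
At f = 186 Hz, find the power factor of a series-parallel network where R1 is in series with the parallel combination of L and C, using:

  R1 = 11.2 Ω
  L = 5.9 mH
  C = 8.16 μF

Step 1 — Angular frequency: ω = 2π·f = 2π·186 = 1169 rad/s.
Step 2 — Component impedances:
  R1: Z = R = 11.2 Ω
  L: Z = jωL = j·1169·0.0059 = 0 + j6.895 Ω
  C: Z = 1/(jωC) = -j/(ω·C) = 0 - j104.9 Ω
Step 3 — Parallel branch: L || C = 1/(1/L + 1/C) = 0 + j7.38 Ω.
Step 4 — Series with R1: Z_total = R1 + (L || C) = 11.2 + j7.38 Ω = 13.41∠33.4° Ω.
Step 5 — Power factor: PF = cos(φ) = Re(Z)/|Z| = 11.2/13.413 = 0.835.
Step 6 — Type: Im(Z) = 7.38 ⇒ lagging (phase φ = 33.4°).

PF = 0.835 (lagging, φ = 33.4°)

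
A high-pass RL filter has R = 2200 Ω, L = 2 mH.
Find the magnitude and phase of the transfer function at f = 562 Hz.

Step 1 — Angular frequency: ω = 2π·562 = 3531 rad/s.
Step 2 — Transfer function: H(jω) = jωL/(R + jωL).
Step 3 — Numerator jωL = j·7.062; denominator R + jωL = 2200 + j7.062.
Step 4 — H = 1.03e-05 + j0.00321.
Step 5 — Magnitude: |H| = 0.00321 (-49.9 dB); phase: φ = 89.8°.

|H| = 0.00321 (-49.9 dB), φ = 89.8°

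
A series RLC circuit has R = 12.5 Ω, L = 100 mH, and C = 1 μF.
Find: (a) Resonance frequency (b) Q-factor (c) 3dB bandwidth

Step 1 — Resonance: ω₀ = 1/√(LC) = 1/√(0.1·1e-06) = 3162 rad/s.
Step 2 — f₀ = ω₀/(2π) = 503.3 Hz.
Step 3 — Series Q: Q = ω₀L/R = 3162·0.1/12.5 = 25.3.
Step 4 — Bandwidth: Δω = ω₀/Q = 125 rad/s; BW = Δω/(2π) = 19.89 Hz.

(a) f₀ = 503.3 Hz  (b) Q = 25.3  (c) BW = 19.89 Hz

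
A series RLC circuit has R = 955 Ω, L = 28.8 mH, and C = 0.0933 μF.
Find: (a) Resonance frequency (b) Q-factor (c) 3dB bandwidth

Step 1 — Resonance: ω₀ = 1/√(LC) = 1/√(0.0288·9.33e-08) = 1.929e+04 rad/s.
Step 2 — f₀ = ω₀/(2π) = 3070 Hz.
Step 3 — Series Q: Q = ω₀L/R = 1.929e+04·0.0288/955 = 0.5818.
Step 4 — Bandwidth: Δω = ω₀/Q = 3.316e+04 rad/s; BW = Δω/(2π) = 5278 Hz.

(a) f₀ = 3070 Hz  (b) Q = 0.5818  (c) BW = 5278 Hz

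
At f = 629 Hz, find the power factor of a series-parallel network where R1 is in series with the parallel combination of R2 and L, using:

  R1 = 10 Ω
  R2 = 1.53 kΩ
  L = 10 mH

Step 1 — Angular frequency: ω = 2π·f = 2π·629 = 3952 rad/s.
Step 2 — Component impedances:
  R1: Z = R = 10 Ω
  R2: Z = R = 1530 Ω
  L: Z = jωL = j·3952·0.01 = 0 + j39.52 Ω
Step 3 — Parallel branch: R2 || L = 1/(1/R2 + 1/L) = 1.02 + j39.49 Ω.
Step 4 — Series with R1: Z_total = R1 + (R2 || L) = 11.02 + j39.49 Ω = 41∠74.4° Ω.
Step 5 — Power factor: PF = cos(φ) = Re(Z)/|Z| = 11.02/41 = 0.2688.
Step 6 — Type: Im(Z) = 39.49 ⇒ lagging (phase φ = 74.4°).

PF = 0.2688 (lagging, φ = 74.4°)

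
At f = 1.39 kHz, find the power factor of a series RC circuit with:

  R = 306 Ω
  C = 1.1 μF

Step 1 — Angular frequency: ω = 2π·f = 2π·1390 = 8734 rad/s.
Step 2 — Component impedances:
  R: Z = R = 306 Ω
  C: Z = 1/(jωC) = -j/(ω·C) = 0 - j104.1 Ω
Step 3 — Series combination: Z_total = R + C = 306 - j104.1 Ω = 323.2∠-18.8° Ω.
Step 4 — Power factor: PF = cos(φ) = Re(Z)/|Z| = 306/323.22 = 0.9467.
Step 5 — Type: Im(Z) = -104.1 ⇒ leading (phase φ = -18.8°).

PF = 0.9467 (leading, φ = -18.8°)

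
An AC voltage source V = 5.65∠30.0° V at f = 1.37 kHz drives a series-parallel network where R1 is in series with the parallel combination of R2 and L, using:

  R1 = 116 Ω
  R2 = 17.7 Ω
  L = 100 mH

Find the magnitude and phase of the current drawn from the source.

Step 1 — Angular frequency: ω = 2π·f = 2π·1370 = 8608 rad/s.
Step 2 — Component impedances:
  R1: Z = R = 116 Ω
  R2: Z = R = 17.7 Ω
  L: Z = jωL = j·8608·0.1 = 0 + j860.8 Ω
Step 3 — Parallel branch: R2 || L = 1/(1/R2 + 1/L) = 17.69 + j0.3638 Ω.
Step 4 — Series with R1: Z_total = R1 + (R2 || L) = 133.7 + j0.3638 Ω = 133.7∠0.2° Ω.
Step 5 — Source phasor: V = 5.65∠30.0° V = 4.893 + j2.825 V.
Step 6 — Ohm's law: I = V / Z_total = (4.893 + j2.825) / (133.7 + j0.3638) = 0.03666 + j0.02103 A.
Step 7 — Convert to polar: |I| = 0.04226 A, ∠I = 29.8°.

I = 0.04226∠29.8° A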